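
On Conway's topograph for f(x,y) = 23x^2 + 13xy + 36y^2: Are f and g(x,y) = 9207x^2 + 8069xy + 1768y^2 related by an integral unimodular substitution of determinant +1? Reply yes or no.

D₁ = -3143, D₂ = -3143
f: reduced (well bottom): (23,13,36) with a≤c, −a<b≤a
g: flip: (9207,8069,1768)→(1768,-8069,9207)
g: translate: b→-997 (≡-8069 mod 3536), so (1768,-8069,9207)→(1768,-997,141)
g: flip: (1768,-997,141)→(141,997,1768)
g: translate: b→-131 (≡997 mod 282), so (141,997,1768)→(141,-131,36)
g: flip: (141,-131,36)→(36,131,141)
g: translate: b→-13 (≡131 mod 72), so (36,131,141)→(36,-13,23)
g: flip: (36,-13,23)→(23,13,36)
g: reduced (well bottom): (23,13,36) with a≤c, −a<b≤a
reduced forms (23, 13, 36) vs (23, 13, 36) ⇒ equivalent

yes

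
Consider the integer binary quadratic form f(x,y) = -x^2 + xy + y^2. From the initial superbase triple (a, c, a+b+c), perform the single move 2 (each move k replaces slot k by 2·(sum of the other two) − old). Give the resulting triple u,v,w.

start (-1,1,1) = (f(1,0),f(0,1),f(1,1))
replace slot 2: 2·((-1)+1) − 1 = -1 → (-1,-1,1)

-1,-1,1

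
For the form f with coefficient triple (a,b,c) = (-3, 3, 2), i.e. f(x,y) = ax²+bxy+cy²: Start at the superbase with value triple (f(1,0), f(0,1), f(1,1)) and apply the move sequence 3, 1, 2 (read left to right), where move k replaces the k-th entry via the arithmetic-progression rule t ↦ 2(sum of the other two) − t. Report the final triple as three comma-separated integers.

start (-3,2,2) = (f(1,0),f(0,1),f(1,1))
replace slot 3: 2·((-3)+2) − 2 = -4 → (-3,2,-4)
replace slot 1: 2·(2+(-4)) − (-3) = -1 → (-1,2,-4)
replace slot 2: 2·((-1)+(-4)) − 2 = -12 → (-1,-12,-4)

-1,-12,-4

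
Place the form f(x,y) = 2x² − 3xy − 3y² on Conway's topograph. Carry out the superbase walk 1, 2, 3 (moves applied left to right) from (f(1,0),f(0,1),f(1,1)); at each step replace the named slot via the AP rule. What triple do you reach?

start (2,-3,-4) = (f(1,0),f(0,1),f(1,1))
replace slot 1: 2·((-3)+(-4)) − 2 = -16 → (-16,-3,-4)
replace slot 2: 2·((-16)+(-4)) − (-3) = -37 → (-16,-37,-4)
replace slot 3: 2·((-16)+(-37)) − (-4) = -102 → (-16,-37,-102)

-16,-37,-102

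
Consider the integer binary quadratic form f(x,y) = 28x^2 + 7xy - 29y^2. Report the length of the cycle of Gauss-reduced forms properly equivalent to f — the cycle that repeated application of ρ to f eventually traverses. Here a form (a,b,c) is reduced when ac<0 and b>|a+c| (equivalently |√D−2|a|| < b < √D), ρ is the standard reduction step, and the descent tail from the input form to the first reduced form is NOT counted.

D = 3297, ⌊√D⌋ = 57
river: ρ → (-29,51,6)
river: ρ → (6,57,-2)
river: ρ → (-2,55,34)
river: ρ → (34,13,-23)
river: ρ → (-23,33,24)
river: ρ → (24,15,-32)
river: ρ → (-32,49,7)
river: ρ → (7,49,-32)
river: ρ → (-32,15,24)
river: ρ → (24,33,-23)
river: ρ → (-23,13,34)
river: ρ → (34,55,-2)
river: ρ → (-2,57,6)
river: ρ → (6,51,-29)
river: ρ → (-29,7,28)
river: ρ → (28,49,-8)
river: ρ → (-8,47,34)
river: ρ → (34,21,-21)
river: ρ → (-21,21,34)
river: ρ → (34,47,-8)
river: ρ → (-8,49,28)
river: ρ → (28,7,-29)
ρ-cycle length = 22 (tail of 0 descent steps not counted)

22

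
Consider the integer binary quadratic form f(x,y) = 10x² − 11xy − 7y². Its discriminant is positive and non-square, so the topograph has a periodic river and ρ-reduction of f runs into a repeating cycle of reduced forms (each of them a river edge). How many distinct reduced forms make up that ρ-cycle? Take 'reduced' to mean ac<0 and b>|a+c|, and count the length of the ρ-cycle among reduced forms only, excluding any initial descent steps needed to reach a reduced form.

D = 401, ⌊√D⌋ = 20
descent: ρ → (-7,11,10)  [lands on river]
river: ρ → (10,9,-8)
river: ρ → (-8,7,11)
river: ρ → (11,15,-4)
river: ρ → (-4,17,7)
river: ρ → (7,11,-10)
river: ρ → (-10,9,8)
river: ρ → (8,7,-11)
river: ρ → (-11,15,4)
river: ρ → (4,17,-7)
ρ-cycle length = 10 (tail of 1 descent step not counted)

10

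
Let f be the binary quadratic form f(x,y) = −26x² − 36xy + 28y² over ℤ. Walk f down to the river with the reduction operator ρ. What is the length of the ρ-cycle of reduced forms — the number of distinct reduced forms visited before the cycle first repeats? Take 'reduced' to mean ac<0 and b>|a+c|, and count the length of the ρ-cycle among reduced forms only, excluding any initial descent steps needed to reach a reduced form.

D = 4208, ⌊√D⌋ = 64
descent: ρ → (28,36,-26)  [lands on river]
river: ρ → (-26,16,38)
river: ρ → (38,60,-4)
river: ρ → (-4,60,38)
river: ρ → (38,16,-26)
river: ρ → (-26,36,28)
river: ρ → (28,20,-34)
river: ρ → (-34,48,14)
river: ρ → (14,64,-2)
river: ρ → (-2,64,14)
river: ρ → (14,48,-34)
river: ρ → (-34,20,28)
ρ-cycle length = 12 (tail of 1 descent step not counted)

12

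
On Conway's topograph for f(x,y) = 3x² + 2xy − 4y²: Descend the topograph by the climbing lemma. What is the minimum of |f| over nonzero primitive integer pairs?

river: ρ → (-4,6,1)
river: ρ → (1,6,-4)
river: ρ → (-4,2,3)
river: ρ → (3,4,-3)
river: ρ → (-3,2,4)
river: ρ → (4,6,-1)
river: ρ → (-1,6,4)
river: ρ → (4,2,-3)
river: ρ → (-3,4,3)
river: ρ → (3,2,-4)
closes: descent 0, river 10
min |a| on river = 1

1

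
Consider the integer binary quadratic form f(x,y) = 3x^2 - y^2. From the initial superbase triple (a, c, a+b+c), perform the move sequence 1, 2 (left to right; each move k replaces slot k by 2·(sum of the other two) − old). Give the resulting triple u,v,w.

start (3,-1,2) = (f(1,0),f(0,1),f(1,1))
replace slot 1: 2·((-1)+2) − 3 = -1 → (-1,-1,2)
replace slot 2: 2·((-1)+2) − (-1) = 3 → (-1,3,2)

-1,3,2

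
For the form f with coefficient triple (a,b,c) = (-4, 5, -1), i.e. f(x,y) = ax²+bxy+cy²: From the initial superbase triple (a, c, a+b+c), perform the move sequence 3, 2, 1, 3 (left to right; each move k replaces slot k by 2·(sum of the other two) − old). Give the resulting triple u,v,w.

start (-4,-1,0) = (f(1,0),f(0,1),f(1,1))
replace slot 3: 2·((-4)+(-1)) − 0 = -10 → (-4,-1,-10)
replace slot 2: 2·((-4)+(-10)) − (-1) = -27 → (-4,-27,-10)
replace slot 1: 2·((-27)+(-10)) − (-4) = -70 → (-70,-27,-10)
replace slot 3: 2·((-70)+(-27)) − (-10) = -184 → (-70,-27,-184)

-70,-27,-184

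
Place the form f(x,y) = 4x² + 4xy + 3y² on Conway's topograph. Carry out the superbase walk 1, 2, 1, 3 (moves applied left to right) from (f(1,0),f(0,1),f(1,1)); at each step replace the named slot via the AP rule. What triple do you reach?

start (4,3,11) = (f(1,0),f(0,1),f(1,1))
replace slot 1: 2·(3+11) − 4 = 24 → (24,3,11)
replace slot 2: 2·(24+11) − 3 = 67 → (24,67,11)
replace slot 1: 2·(67+11) − 24 = 132 → (132,67,11)
replace slot 3: 2·(132+67) − 11 = 387 → (132,67,387)

132,67,387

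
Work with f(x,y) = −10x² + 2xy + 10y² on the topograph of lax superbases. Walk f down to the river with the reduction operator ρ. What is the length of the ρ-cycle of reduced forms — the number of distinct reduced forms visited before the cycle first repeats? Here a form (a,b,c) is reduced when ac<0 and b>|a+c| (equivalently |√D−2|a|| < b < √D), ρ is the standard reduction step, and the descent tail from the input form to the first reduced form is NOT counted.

D = 404, ⌊√D⌋ = 20
river: ρ → (10,18,-2)
river: ρ → (-2,18,10)
river: ρ → (10,2,-10)
river: ρ → (-10,18,2)
river: ρ → (2,18,-10)
river: ρ → (-10,2,10)
ρ-cycle length = 6 (tail of 0 descent steps not counted)

6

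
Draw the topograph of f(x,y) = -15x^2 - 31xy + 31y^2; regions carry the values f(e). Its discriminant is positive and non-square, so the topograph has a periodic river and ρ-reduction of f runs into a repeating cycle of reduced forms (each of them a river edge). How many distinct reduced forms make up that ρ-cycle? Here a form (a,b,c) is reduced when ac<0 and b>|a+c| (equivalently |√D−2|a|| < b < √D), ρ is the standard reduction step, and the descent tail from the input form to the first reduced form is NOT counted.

D = 2821, ⌊√D⌋ = 53
descent: ρ → (31,31,-15)  [lands on river]
river: ρ → (-15,29,33)
river: ρ → (33,37,-11)
river: ρ → (-11,51,5)
river: ρ → (5,49,-21)
river: ρ → (-21,35,19)
river: ρ → (19,41,-15)
river: ρ → (-15,49,7)
river: ρ → (7,49,-15)
river: ρ → (-15,41,19)
river: ρ → (19,35,-21)
river: ρ → (-21,49,5)
river: ρ → (5,51,-11)
river: ρ → (-11,37,33)
river: ρ → (33,29,-15)
river: ρ → (-15,31,31)
ρ-cycle length = 16 (tail of 1 descent step not counted)

16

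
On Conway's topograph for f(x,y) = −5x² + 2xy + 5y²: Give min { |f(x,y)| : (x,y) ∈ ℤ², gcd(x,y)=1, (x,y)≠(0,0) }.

river: ρ → (5,8,-2)
river: ρ → (-2,8,5)
river: ρ → (5,2,-5)
river: ρ → (-5,8,2)
river: ρ → (2,8,-5)
river: ρ → (-5,2,5)
closes: descent 0, river 6
min |a| on river = 2

2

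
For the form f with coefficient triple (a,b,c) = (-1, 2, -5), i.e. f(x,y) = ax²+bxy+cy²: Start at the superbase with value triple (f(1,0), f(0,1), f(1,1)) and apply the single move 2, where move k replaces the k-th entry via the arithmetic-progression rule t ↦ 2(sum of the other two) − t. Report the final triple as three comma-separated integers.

start (-1,-5,-4) = (f(1,0),f(0,1),f(1,1))
replace slot 2: 2·((-1)+(-4)) − (-5) = -5 → (-1,-5,-4)

-1,-5,-4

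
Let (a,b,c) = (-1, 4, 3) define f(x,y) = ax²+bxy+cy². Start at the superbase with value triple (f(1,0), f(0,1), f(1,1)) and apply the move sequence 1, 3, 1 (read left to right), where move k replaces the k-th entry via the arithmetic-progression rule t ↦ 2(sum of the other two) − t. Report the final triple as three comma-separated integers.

start (-1,3,6) = (f(1,0),f(0,1),f(1,1))
replace slot 1: 2·(3+6) − (-1) = 19 → (19,3,6)
replace slot 3: 2·(19+3) − 6 = 38 → (19,3,38)
replace slot 1: 2·(3+38) − 19 = 63 → (63,3,38)

63,3,38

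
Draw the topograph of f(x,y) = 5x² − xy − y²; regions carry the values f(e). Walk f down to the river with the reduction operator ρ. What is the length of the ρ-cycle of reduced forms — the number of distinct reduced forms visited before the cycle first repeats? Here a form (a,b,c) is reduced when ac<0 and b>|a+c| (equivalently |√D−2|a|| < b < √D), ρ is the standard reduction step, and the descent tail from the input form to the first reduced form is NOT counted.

D = 21, ⌊√D⌋ = 4
descent: ρ → (-1,3,3)  [lands on river]
river: ρ → (3,3,-1)
ρ-cycle length = 2 (tail of 1 descent step not counted)

2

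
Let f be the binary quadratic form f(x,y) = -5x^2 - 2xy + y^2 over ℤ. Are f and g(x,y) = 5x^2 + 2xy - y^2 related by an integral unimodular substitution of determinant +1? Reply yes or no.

D₁ = 24, D₂ = 24
river cycle of f (length 2): (1, 4, -2), (-2, 4, 1)
river cycle of g (length 2): (-1, 4, 2), (2, 4, -1)
cycles differ ⇒ inequivalent

no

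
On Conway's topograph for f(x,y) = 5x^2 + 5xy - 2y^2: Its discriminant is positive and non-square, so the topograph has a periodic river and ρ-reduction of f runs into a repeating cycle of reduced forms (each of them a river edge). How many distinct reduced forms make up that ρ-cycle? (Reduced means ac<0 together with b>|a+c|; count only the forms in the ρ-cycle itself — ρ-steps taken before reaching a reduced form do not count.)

D = 65, ⌊√D⌋ = 8
river: ρ → (-2,7,2)
river: ρ → (2,5,-5)
river: ρ → (-5,5,2)
river: ρ → (2,7,-2)
river: ρ → (-2,5,5)
river: ρ → (5,5,-2)
ρ-cycle length = 6 (tail of 0 descent steps not counted)

6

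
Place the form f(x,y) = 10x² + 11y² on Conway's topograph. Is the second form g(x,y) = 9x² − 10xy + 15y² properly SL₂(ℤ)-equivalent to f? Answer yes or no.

D₁ = -440, D₂ = -440
f: reduced (well bottom): (10,0,11) with a≤c, −a<b≤a
g: translate: b→8 (≡-10 mod 18), so (9,-10,15)→(9,8,14)
g: reduced (well bottom): (9,8,14) with a≤c, −a<b≤a
reduced forms (10, 0, 11) vs (9, 8, 14) ⇒ inequivalent

no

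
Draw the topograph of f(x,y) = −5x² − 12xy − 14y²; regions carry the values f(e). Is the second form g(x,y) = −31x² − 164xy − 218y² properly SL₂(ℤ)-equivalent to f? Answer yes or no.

D₁ = -136, D₂ = -136
f is negative-definite; reduce −f:
−f: translate: b→2 (≡12 mod 10), so (5,12,14)→(5,2,7)
−f: reduced (well bottom): (5,2,7) with a≤c, −a<b≤a
flip sign back: reduced form of f is (-5,-2,-7)
g is negative-definite; reduce −g:
−g: translate: b→-22 (≡164 mod 62), so (31,164,218)→(31,-22,5)
−g: flip: (31,-22,5)→(5,22,31)
−g: translate: b→2 (≡22 mod 10), so (5,22,31)→(5,2,7)
−g: reduced (well bottom): (5,2,7) with a≤c, −a<b≤a
flip sign back: reduced form of g is (-5,-2,-7)
reduced forms (-5, -2, -7) vs (-5, -2, -7) ⇒ equivalent

yes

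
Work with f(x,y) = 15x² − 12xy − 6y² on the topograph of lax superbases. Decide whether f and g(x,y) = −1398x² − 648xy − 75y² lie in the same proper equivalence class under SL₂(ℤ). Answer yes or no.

D₁ = 504, D₂ = 504
river cycle of f (length 4): (-6, 12, 15), (15, 18, -3), (-3, 18, 15), (15, 12, -6)
river cycle of g (length 4): (-6, 12, 15), (15, 18, -3), (-3, 18, 15), (15, 12, -6)
cycles coincide ⇒ equivalent

yes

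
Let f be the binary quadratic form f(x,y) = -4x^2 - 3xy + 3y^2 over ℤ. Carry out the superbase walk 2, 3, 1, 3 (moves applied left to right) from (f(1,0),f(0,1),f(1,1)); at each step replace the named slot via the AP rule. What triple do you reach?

start (-4,3,-4) = (f(1,0),f(0,1),f(1,1))
replace slot 2: 2·((-4)+(-4)) − 3 = -19 → (-4,-19,-4)
replace slot 3: 2·((-4)+(-19)) − (-4) = -42 → (-4,-19,-42)
replace slot 1: 2·((-19)+(-42)) − (-4) = -118 → (-118,-19,-42)
replace slot 3: 2·((-118)+(-19)) − (-42) = -232 → (-118,-19,-232)

-118,-19,-232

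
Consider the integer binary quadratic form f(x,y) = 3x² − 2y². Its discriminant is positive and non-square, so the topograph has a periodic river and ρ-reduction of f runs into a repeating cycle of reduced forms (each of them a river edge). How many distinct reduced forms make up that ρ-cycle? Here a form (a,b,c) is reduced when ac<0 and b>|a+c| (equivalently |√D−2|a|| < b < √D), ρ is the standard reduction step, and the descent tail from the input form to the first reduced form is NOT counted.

D = 24, ⌊√D⌋ = 4
descent: ρ → (-2,4,1)  [lands on river]
river: ρ → (1,4,-2)
ρ-cycle length = 2 (tail of 1 descent step not counted)

2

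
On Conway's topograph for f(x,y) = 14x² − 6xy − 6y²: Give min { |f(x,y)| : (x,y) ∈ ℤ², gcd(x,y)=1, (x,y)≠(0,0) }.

descent: ρ → (-6,18,2)  [lands on river]
river: ρ → (2,18,-6)
closes: descent 1, river 2
min |a| on river = 2

2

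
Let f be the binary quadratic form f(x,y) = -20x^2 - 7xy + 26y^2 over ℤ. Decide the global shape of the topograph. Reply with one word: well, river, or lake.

D = b²−4ac = (-7)² − 4·(-20)·26 = 2129
D > 0 non-square ⇒ indefinite ⇒ periodic river

river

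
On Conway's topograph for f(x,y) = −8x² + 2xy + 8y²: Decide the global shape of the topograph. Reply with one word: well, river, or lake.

D = b²−4ac = 2² − 4·(-8)·8 = 260
D > 0 non-square ⇒ indefinite ⇒ periodic river

river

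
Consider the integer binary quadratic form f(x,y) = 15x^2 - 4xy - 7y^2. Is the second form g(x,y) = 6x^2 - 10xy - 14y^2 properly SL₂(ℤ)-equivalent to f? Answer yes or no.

D₁ = 436, D₂ = 436
river cycle of f (length 30): (-7, 18, 4), (4, 14, -15), (-15, 16, 3), (3, 20, -3), (-3, 16, 15), (15, 14, -4), (-4, 18, 7), (7, 10, -12), (-12, 14, 5), (5, 16, -9), … (20 more)
river cycle of g (length 14): (-14, 10, 6), (6, 14, -10), (-10, 6, 10), (10, 14, -6), (-6, 10, 14), (14, 18, -2), (-2, 18, 14), (14, 10, -6), (-6, 14, 10), (10, 6, -10), … (4 more)
cycles differ ⇒ inequivalent

no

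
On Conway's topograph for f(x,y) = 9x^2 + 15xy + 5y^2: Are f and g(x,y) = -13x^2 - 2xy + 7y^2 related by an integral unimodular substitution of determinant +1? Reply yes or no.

D₁ = 45, D₂ = 368
discriminants differ ⇒ not SL₂(ℤ)-equivalent

no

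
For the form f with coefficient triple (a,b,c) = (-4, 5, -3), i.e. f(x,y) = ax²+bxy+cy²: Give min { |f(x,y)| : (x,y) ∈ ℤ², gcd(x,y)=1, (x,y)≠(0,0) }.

translate: b→3 (≡-5 mod 8), so (4,-5,3)→(4,3,2)
flip: (4,3,2)→(2,-3,4)
translate: b→1 (≡-3 mod 4), so (2,-3,4)→(2,1,3)
reduced (well bottom): (2,1,3) with a≤c, −a<b≤a
well minimum |f| = |-2| = 2 (negative-definite)

2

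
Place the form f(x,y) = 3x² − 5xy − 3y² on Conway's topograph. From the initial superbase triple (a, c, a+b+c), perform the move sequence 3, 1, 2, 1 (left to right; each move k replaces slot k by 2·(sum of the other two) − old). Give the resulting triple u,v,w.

start (3,-3,-5) = (f(1,0),f(0,1),f(1,1))
replace slot 3: 2·(3+(-3)) − (-5) = 5 → (3,-3,5)
replace slot 1: 2·((-3)+5) − 3 = 1 → (1,-3,5)
replace slot 2: 2·(1+5) − (-3) = 15 → (1,15,5)
replace slot 1: 2·(15+5) − 1 = 39 → (39,15,5)

39,15,5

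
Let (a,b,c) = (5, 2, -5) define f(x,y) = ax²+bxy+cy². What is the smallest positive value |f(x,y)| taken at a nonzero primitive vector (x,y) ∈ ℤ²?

river: ρ → (-5,8,2)
river: ρ → (2,8,-5)
river: ρ → (-5,2,5)
river: ρ → (5,8,-2)
river: ρ → (-2,8,5)
river: ρ → (5,2,-5)
closes: descent 0, river 6
min |a| on river = 2

2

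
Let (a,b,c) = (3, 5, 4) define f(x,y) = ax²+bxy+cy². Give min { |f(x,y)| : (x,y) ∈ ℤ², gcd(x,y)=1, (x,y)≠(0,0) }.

translate: b→-1 (≡5 mod 6), so (3,5,4)→(3,-1,2)
flip: (3,-1,2)→(2,1,3)
reduced (well bottom): (2,1,3) with a≤c, −a<b≤a
well minimum = a = 2

2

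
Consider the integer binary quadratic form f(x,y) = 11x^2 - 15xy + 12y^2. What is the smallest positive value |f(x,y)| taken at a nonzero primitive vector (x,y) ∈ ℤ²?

translate: b→7 (≡-15 mod 22), so (11,-15,12)→(11,7,8)
flip: (11,7,8)→(8,-7,11)
reduced (well bottom): (8,-7,11) with a≤c, −a<b≤a
well minimum = a = 8

8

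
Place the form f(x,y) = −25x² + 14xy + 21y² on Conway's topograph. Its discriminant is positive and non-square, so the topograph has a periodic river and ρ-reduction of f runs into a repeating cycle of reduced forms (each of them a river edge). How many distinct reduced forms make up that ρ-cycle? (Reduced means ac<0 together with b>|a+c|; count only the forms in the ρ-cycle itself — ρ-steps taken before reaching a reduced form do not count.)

D = 2296, ⌊√D⌋ = 47
river: ρ → (21,28,-18)
river: ρ → (-18,44,5)
river: ρ → (5,46,-9)
river: ρ → (-9,44,10)
river: ρ → (10,36,-25)
river: ρ → (-25,14,21)
ρ-cycle length = 6 (tail of 0 descent steps not counted)

6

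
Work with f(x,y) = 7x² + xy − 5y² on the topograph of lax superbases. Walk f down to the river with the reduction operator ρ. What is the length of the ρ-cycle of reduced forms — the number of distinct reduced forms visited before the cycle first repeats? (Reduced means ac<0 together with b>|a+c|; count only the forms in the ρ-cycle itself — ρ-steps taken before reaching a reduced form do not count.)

D = 141, ⌊√D⌋ = 11
descent: ρ → (-5,9,3)  [lands on river]
river: ρ → (3,9,-5)
river: ρ → (-5,11,1)
river: ρ → (1,11,-5)
ρ-cycle length = 4 (tail of 1 descent step not counted)

4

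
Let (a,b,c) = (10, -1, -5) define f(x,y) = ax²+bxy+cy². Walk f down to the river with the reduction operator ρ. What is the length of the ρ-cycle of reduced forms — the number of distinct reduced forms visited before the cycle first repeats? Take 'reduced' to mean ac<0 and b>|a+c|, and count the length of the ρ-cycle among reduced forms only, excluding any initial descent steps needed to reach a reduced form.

D = 201, ⌊√D⌋ = 14
descent: ρ → (-5,11,4)  [lands on river]
river: ρ → (4,13,-2)
river: ρ → (-2,11,10)
river: ρ → (10,9,-3)
river: ρ → (-3,9,10)
river: ρ → (10,11,-2)
river: ρ → (-2,13,4)
river: ρ → (4,11,-5)
river: ρ → (-5,9,6)
river: ρ → (6,3,-8)
river: ρ → (-8,13,1)
river: ρ → (1,13,-8)
river: ρ → (-8,3,6)
river: ρ → (6,9,-5)
ρ-cycle length = 14 (tail of 1 descent step not counted)

14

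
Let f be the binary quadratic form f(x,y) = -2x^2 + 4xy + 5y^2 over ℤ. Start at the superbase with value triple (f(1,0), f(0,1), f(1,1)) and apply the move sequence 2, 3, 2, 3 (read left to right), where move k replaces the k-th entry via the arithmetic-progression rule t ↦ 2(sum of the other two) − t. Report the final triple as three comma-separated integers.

start (-2,5,7) = (f(1,0),f(0,1),f(1,1))
replace slot 2: 2·((-2)+7) − 5 = 5 → (-2,5,7)
replace slot 3: 2·((-2)+5) − 7 = -1 → (-2,5,-1)
replace slot 2: 2·((-2)+(-1)) − 5 = -11 → (-2,-11,-1)
replace slot 3: 2·((-2)+(-11)) − (-1) = -25 → (-2,-11,-25)

-2,-11,-25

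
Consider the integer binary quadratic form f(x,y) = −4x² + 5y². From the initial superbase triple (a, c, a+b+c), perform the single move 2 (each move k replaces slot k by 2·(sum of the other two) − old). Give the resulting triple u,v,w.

start (-4,5,1) = (f(1,0),f(0,1),f(1,1))
replace slot 2: 2·((-4)+1) − 5 = -11 → (-4,-11,1)

-4,-11,1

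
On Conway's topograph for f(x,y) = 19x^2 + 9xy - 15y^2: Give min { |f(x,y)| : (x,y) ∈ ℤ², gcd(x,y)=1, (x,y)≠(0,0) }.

river: ρ → (-15,21,13)
river: ρ → (13,31,-5)
river: ρ → (-5,29,19)
river: ρ → (19,9,-15)
closes: descent 0, river 4
min |a| on river = 5

5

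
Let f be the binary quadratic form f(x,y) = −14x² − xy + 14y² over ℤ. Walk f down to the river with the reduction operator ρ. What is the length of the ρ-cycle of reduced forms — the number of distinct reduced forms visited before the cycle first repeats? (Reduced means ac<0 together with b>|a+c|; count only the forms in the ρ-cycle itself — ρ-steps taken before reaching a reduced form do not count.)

D = 785, ⌊√D⌋ = 28
descent: ρ → (14,1,-14)  [lands on river]
river: ρ → (-14,27,1)
river: ρ → (1,27,-14)
river: ρ → (-14,1,14)
river: ρ → (14,27,-1)
river: ρ → (-1,27,14)
ρ-cycle length = 6 (tail of 1 descent step not counted)

6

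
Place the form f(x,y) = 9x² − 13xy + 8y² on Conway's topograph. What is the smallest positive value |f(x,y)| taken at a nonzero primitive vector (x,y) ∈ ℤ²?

translate: b→5 (≡-13 mod 18), so (9,-13,8)→(9,5,4)
flip: (9,5,4)→(4,-5,9)
translate: b→3 (≡-5 mod 8), so (4,-5,9)→(4,3,8)
reduced (well bottom): (4,3,8) with a≤c, −a<b≤a
well minimum = a = 4

4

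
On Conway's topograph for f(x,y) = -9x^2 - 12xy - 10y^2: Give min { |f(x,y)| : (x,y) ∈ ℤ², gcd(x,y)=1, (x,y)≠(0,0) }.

translate: b→-6 (≡12 mod 18), so (9,12,10)→(9,-6,7)
flip: (9,-6,7)→(7,6,9)
reduced (well bottom): (7,6,9) with a≤c, −a<b≤a
well minimum |f| = |-7| = 7 (negative-definite)

7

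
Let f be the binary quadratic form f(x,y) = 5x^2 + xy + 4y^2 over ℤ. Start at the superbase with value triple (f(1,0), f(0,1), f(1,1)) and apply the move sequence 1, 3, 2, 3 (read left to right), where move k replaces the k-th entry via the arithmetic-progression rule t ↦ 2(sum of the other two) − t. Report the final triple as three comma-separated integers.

start (5,4,10) = (f(1,0),f(0,1),f(1,1))
replace slot 1: 2·(4+10) − 5 = 23 → (23,4,10)
replace slot 3: 2·(23+4) − 10 = 44 → (23,4,44)
replace slot 2: 2·(23+44) − 4 = 130 → (23,130,44)
replace slot 3: 2·(23+130) − 44 = 262 → (23,130,262)

23,130,262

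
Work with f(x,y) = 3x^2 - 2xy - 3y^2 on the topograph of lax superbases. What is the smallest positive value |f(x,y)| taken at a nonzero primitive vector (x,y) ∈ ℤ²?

descent: ρ → (-3,2,3)  [lands on river]
river: ρ → (3,4,-2)
river: ρ → (-2,4,3)
river: ρ → (3,2,-3)
river: ρ → (-3,4,2)
river: ρ → (2,4,-3)
closes: descent 1, river 6
min |a| on river = 2

2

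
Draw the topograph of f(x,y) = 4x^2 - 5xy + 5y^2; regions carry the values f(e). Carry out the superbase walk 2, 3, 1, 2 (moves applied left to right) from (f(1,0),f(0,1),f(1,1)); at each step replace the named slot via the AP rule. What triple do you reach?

start (4,5,4) = (f(1,0),f(0,1),f(1,1))
replace slot 2: 2·(4+4) − 5 = 11 → (4,11,4)
replace slot 3: 2·(4+11) − 4 = 26 → (4,11,26)
replace slot 1: 2·(11+26) − 4 = 70 → (70,11,26)
replace slot 2: 2·(70+26) − 11 = 181 → (70,181,26)

70,181,26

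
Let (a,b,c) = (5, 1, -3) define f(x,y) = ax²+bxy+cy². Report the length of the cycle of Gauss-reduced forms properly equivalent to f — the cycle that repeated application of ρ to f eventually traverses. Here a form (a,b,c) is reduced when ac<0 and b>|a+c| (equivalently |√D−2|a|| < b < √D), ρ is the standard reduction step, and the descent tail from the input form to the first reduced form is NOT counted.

D = 61, ⌊√D⌋ = 7
descent: ρ → (-3,5,3)  [lands on river]
river: ρ → (3,7,-1)
river: ρ → (-1,7,3)
river: ρ → (3,5,-3)
river: ρ → (-3,7,1)
river: ρ → (1,7,-3)
ρ-cycle length = 6 (tail of 1 descent step not counted)

6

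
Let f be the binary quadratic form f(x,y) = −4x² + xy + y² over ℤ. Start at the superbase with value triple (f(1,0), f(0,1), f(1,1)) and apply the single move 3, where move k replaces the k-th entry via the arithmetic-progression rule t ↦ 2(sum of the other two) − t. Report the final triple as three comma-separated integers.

start (-4,1,-2) = (f(1,0),f(0,1),f(1,1))
replace slot 3: 2·((-4)+1) − (-2) = -4 → (-4,1,-4)

-4,1,-4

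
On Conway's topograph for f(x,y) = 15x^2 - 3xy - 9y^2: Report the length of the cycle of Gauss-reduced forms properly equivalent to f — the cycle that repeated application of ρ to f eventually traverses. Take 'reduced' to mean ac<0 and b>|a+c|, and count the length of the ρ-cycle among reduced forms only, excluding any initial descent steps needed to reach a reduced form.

D = 549, ⌊√D⌋ = 23
descent: ρ → (-9,21,3)  [lands on river]
river: ρ → (3,21,-9)
river: ρ → (-9,15,9)
river: ρ → (9,21,-3)
river: ρ → (-3,21,9)
river: ρ → (9,15,-9)
ρ-cycle length = 6 (tail of 1 descent step not counted)

6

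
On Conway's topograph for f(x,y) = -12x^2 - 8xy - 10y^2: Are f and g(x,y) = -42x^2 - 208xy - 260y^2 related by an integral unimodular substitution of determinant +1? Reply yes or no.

D₁ = -416, D₂ = -416
f is negative-definite; reduce −f:
−f: flip: (12,8,10)→(10,-8,12)
−f: reduced (well bottom): (10,-8,12) with a≤c, −a<b≤a
flip sign back: reduced form of f is (-10,8,-12)
g is negative-definite; reduce −g:
−g: translate: b→40 (≡208 mod 84), so (42,208,260)→(42,40,12)
−g: flip: (42,40,12)→(12,-40,42)
−g: translate: b→8 (≡-40 mod 24), so (12,-40,42)→(12,8,10)
−g: flip: (12,8,10)→(10,-8,12)
−g: reduced (well bottom): (10,-8,12) with a≤c, −a<b≤a
flip sign back: reduced form of g is (-10,8,-12)
reduced forms (-10, 8, -12) vs (-10, 8, -12) ⇒ equivalent

yes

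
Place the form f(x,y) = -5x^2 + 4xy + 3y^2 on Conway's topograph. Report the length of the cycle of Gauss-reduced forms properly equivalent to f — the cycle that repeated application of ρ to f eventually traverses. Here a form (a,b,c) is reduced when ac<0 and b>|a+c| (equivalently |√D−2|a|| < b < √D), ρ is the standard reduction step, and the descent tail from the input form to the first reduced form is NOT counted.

D = 76, ⌊√D⌋ = 8
river: ρ → (3,8,-1)
river: ρ → (-1,8,3)
river: ρ → (3,4,-5)
river: ρ → (-5,6,2)
river: ρ → (2,6,-5)
river: ρ → (-5,4,3)
ρ-cycle length = 6 (tail of 0 descent steps not counted)

6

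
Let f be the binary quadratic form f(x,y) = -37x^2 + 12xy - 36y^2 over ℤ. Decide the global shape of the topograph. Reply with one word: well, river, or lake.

D = b²−4ac = 12² − 4·(-37)·(-36) = -5184
D < 0 ⇒ definite ⇒ every region one sign ⇒ single well

well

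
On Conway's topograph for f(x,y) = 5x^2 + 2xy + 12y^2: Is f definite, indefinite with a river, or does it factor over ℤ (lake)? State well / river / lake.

D = b²−4ac = 2² − 4·5·12 = -236
D < 0 ⇒ definite ⇒ every region one sign ⇒ single well

well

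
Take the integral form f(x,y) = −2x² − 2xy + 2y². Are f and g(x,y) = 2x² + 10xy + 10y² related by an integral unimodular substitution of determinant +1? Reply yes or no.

D₁ = 20, D₂ = 20
river cycle of f (length 2): (2, 2, -2), (-2, 2, 2)
river cycle of g (length 2): (2, 2, -2), (-2, 2, 2)
cycles coincide ⇒ equivalent

yes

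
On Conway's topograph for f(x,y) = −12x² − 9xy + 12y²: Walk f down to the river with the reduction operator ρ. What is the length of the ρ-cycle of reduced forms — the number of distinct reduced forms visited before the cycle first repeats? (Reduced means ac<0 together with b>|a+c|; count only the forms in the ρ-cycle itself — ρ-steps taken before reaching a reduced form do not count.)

D = 657, ⌊√D⌋ = 25
descent: ρ → (12,9,-12)  [lands on river]
river: ρ → (-12,15,9)
river: ρ → (9,21,-6)
river: ρ → (-6,15,18)
river: ρ → (18,21,-3)
river: ρ → (-3,21,18)
river: ρ → (18,15,-6)
river: ρ → (-6,21,9)
river: ρ → (9,15,-12)
river: ρ → (-12,9,12)
river: ρ → (12,15,-9)
river: ρ → (-9,21,6)
river: ρ → (6,15,-18)
river: ρ → (-18,21,3)
river: ρ → (3,21,-18)
river: ρ → (-18,15,6)
river: ρ → (6,21,-9)
river: ρ → (-9,15,12)
ρ-cycle length = 18 (tail of 1 descent step not counted)

18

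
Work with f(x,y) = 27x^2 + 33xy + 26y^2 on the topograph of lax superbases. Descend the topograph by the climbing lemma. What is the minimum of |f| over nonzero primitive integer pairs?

translate: b→-21 (≡33 mod 54), so (27,33,26)→(27,-21,20)
flip: (27,-21,20)→(20,21,27)
translate: b→-19 (≡21 mod 40), so (20,21,27)→(20,-19,26)
reduced (well bottom): (20,-19,26) with a≤c, −a<b≤a
well minimum = a = 20

20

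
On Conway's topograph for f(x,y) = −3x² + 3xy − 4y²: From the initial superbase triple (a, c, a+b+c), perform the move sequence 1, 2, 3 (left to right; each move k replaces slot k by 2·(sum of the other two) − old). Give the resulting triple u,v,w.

start (-3,-4,-4) = (f(1,0),f(0,1),f(1,1))
replace slot 1: 2·((-4)+(-4)) − (-3) = -13 → (-13,-4,-4)
replace slot 2: 2·((-13)+(-4)) − (-4) = -30 → (-13,-30,-4)
replace slot 3: 2·((-13)+(-30)) − (-4) = -82 → (-13,-30,-82)

-13,-30,-82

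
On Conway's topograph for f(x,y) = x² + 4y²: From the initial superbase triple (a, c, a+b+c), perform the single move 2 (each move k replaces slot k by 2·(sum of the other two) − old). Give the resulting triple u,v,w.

start (1,4,5) = (f(1,0),f(0,1),f(1,1))
replace slot 2: 2·(1+5) − 4 = 8 → (1,8,5)

1,8,5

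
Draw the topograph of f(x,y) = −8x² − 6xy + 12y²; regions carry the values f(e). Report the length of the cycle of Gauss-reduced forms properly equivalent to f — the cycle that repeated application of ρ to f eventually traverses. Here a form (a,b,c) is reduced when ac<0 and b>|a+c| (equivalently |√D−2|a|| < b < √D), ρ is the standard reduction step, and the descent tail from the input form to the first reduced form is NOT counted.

D = 420, ⌊√D⌋ = 20
descent: ρ → (12,6,-8)  [lands on river]
river: ρ → (-8,10,10)
river: ρ → (10,10,-8)
river: ρ → (-8,6,12)
river: ρ → (12,18,-2)
river: ρ → (-2,18,12)
ρ-cycle length = 6 (tail of 1 descent step not counted)

6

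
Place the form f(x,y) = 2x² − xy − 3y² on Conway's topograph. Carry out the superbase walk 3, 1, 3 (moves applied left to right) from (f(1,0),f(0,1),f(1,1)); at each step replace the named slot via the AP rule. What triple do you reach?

start (2,-3,-2) = (f(1,0),f(0,1),f(1,1))
replace slot 3: 2·(2+(-3)) − (-2) = 0 → (2,-3,0)
replace slot 1: 2·((-3)+0) − 2 = -8 → (-8,-3,0)
replace slot 3: 2·((-8)+(-3)) − 0 = -22 → (-8,-3,-22)

-8,-3,-22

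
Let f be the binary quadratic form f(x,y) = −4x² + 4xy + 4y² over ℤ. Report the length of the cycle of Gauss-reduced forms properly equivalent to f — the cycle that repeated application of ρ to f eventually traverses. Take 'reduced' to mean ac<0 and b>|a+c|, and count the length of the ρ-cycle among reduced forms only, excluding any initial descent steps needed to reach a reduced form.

D = 80, ⌊√D⌋ = 8
river: ρ → (4,4,-4)
river: ρ → (-4,4,4)
ρ-cycle length = 2 (tail of 0 descent steps not counted)

2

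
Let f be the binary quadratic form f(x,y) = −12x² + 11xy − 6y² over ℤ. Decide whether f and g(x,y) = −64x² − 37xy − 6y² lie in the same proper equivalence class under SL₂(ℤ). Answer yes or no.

D₁ = -167, D₂ = -167
f is negative-definite; reduce −f:
−f: flip: (12,-11,6)→(6,11,12)
−f: translate: b→-1 (≡11 mod 12), so (6,11,12)→(6,-1,7)
−f: reduced (well bottom): (6,-1,7) with a≤c, −a<b≤a
flip sign back: reduced form of f is (-6,1,-7)
g is negative-definite; reduce −g:
−g: flip: (64,37,6)→(6,-37,64)
−g: translate: b→-1 (≡-37 mod 12), so (6,-37,64)→(6,-1,7)
−g: reduced (well bottom): (6,-1,7) with a≤c, −a<b≤a
flip sign back: reduced form of g is (-6,1,-7)
reduced forms (-6, 1, -7) vs (-6, 1, -7) ⇒ equivalent

yes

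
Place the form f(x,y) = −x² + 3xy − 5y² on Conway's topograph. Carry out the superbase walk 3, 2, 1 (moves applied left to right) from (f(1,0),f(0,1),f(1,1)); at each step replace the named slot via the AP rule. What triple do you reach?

start (-1,-5,-3) = (f(1,0),f(0,1),f(1,1))
replace slot 3: 2·((-1)+(-5)) − (-3) = -9 → (-1,-5,-9)
replace slot 2: 2·((-1)+(-9)) − (-5) = -15 → (-1,-15,-9)
replace slot 1: 2·((-15)+(-9)) − (-1) = -47 → (-47,-15,-9)

-47,-15,-9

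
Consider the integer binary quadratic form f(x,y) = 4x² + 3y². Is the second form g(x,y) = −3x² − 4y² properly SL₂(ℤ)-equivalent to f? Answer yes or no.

D₁ = -48, D₂ = -48
f: flip: (4,0,3)→(3,0,4)
f: reduced (well bottom): (3,0,4) with a≤c, −a<b≤a
g is negative-definite; reduce −g:
−g: reduced (well bottom): (3,0,4) with a≤c, −a<b≤a
flip sign back: reduced form of g is (-3,0,-4)
reduced forms (3, 0, 4) vs (-3, 0, -4) ⇒ inequivalent

no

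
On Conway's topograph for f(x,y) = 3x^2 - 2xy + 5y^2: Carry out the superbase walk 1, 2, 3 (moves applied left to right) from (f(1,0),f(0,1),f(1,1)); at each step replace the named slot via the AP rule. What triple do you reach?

start (3,5,6) = (f(1,0),f(0,1),f(1,1))
replace slot 1: 2·(5+6) − 3 = 19 → (19,5,6)
replace slot 2: 2·(19+6) − 5 = 45 → (19,45,6)
replace slot 3: 2·(19+45) − 6 = 122 → (19,45,122)

19,45,122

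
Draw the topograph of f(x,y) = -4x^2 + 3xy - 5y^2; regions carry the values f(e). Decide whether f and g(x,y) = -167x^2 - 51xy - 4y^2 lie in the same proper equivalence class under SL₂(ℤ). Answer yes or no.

D₁ = -71, D₂ = -71
f is negative-definite; reduce −f:
−f: reduced (well bottom): (4,-3,5) with a≤c, −a<b≤a
flip sign back: reduced form of f is (-4,3,-5)
g is negative-definite; reduce −g:
−g: flip: (167,51,4)→(4,-51,167)
−g: translate: b→-3 (≡-51 mod 8), so (4,-51,167)→(4,-3,5)
−g: reduced (well bottom): (4,-3,5) with a≤c, −a<b≤a
flip sign back: reduced form of g is (-4,3,-5)
reduced forms (-4, 3, -5) vs (-4, 3, -5) ⇒ equivalent

yes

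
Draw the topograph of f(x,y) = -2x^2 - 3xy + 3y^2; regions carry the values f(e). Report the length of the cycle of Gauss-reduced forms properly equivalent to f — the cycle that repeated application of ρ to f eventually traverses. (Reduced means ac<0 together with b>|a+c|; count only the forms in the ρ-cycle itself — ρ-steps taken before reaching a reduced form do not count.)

D = 33, ⌊√D⌋ = 5
descent: ρ → (3,3,-2)  [lands on river]
river: ρ → (-2,5,1)
river: ρ → (1,5,-2)
river: ρ → (-2,3,3)
ρ-cycle length = 4 (tail of 1 descent step not counted)

4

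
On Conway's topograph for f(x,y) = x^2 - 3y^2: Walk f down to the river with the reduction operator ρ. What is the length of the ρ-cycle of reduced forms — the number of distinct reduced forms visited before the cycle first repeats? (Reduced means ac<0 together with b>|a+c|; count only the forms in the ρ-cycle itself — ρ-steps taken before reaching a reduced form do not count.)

D = 12, ⌊√D⌋ = 3
descent: ρ → (-3,0,1)
descent: ρ → (1,2,-2)  [lands on river]
river: ρ → (-2,2,1)
ρ-cycle length = 2 (tail of 2 descent steps not counted)

2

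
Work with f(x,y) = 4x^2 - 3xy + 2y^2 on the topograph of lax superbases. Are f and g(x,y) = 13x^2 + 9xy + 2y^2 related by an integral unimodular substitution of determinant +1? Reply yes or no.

D₁ = -23, D₂ = -23
f: flip: (4,-3,2)→(2,3,4)
f: translate: b→-1 (≡3 mod 4), so (2,3,4)→(2,-1,3)
f: reduced (well bottom): (2,-1,3) with a≤c, −a<b≤a
g: flip: (13,9,2)→(2,-9,13)
g: translate: b→-1 (≡-9 mod 4), so (2,-9,13)→(2,-1,3)
g: reduced (well bottom): (2,-1,3) with a≤c, −a<b≤a
reduced forms (2, -1, 3) vs (2, -1, 3) ⇒ equivalent

yes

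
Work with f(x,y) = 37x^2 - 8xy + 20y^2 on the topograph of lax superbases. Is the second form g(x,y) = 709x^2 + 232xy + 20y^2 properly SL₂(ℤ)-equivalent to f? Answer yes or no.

D₁ = -2896, D₂ = -2896
f: flip: (37,-8,20)→(20,8,37)
f: reduced (well bottom): (20,8,37) with a≤c, −a<b≤a
g: flip: (709,232,20)→(20,-232,709)
g: translate: b→8 (≡-232 mod 40), so (20,-232,709)→(20,8,37)
g: reduced (well bottom): (20,8,37) with a≤c, −a<b≤a
reduced forms (20, 8, 37) vs (20, 8, 37) ⇒ equivalent

yes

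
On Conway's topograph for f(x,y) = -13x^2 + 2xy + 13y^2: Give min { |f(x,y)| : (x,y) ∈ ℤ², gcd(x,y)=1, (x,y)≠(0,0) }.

river: ρ → (13,24,-2)
river: ρ → (-2,24,13)
river: ρ → (13,2,-13)
river: ρ → (-13,24,2)
river: ρ → (2,24,-13)
river: ρ → (-13,2,13)
closes: descent 0, river 6
min |a| on river = 2

2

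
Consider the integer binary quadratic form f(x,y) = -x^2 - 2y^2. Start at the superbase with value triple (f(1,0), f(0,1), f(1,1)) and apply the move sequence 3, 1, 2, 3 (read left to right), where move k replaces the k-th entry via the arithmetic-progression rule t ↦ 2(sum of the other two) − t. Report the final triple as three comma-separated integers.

start (-1,-2,-3) = (f(1,0),f(0,1),f(1,1))
replace slot 3: 2·((-1)+(-2)) − (-3) = -3 → (-1,-2,-3)
replace slot 1: 2·((-2)+(-3)) − (-1) = -9 → (-9,-2,-3)
replace slot 2: 2·((-9)+(-3)) − (-2) = -22 → (-9,-22,-3)
replace slot 3: 2·((-9)+(-22)) − (-3) = -59 → (-9,-22,-59)

-9,-22,-59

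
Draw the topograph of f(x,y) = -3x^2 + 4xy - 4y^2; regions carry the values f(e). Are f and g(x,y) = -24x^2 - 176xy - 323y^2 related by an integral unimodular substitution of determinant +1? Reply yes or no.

D₁ = -32, D₂ = -32
f is negative-definite; reduce −f:
−f: translate: b→2 (≡-4 mod 6), so (3,-4,4)→(3,2,3)
−f: reduced (well bottom): (3,2,3) with a≤c, −a<b≤a
flip sign back: reduced form of f is (-3,-2,-3)
g is negative-definite; reduce −g:
−g: translate: b→-16 (≡176 mod 48), so (24,176,323)→(24,-16,3)
−g: flip: (24,-16,3)→(3,16,24)
−g: translate: b→-2 (≡16 mod 6), so (3,16,24)→(3,-2,3)
−g: flip: (3,-2,3)→(3,2,3)
−g: reduced (well bottom): (3,2,3) with a≤c, −a<b≤a
flip sign back: reduced form of g is (-3,-2,-3)
reduced forms (-3, -2, -3) vs (-3, -2, -3) ⇒ equivalent

yes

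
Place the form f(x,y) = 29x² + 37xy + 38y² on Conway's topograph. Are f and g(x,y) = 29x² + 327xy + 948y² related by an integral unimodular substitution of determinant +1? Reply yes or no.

D₁ = -3039, D₂ = -3039
f: translate: b→-21 (≡37 mod 58), so (29,37,38)→(29,-21,30)
f: reduced (well bottom): (29,-21,30) with a≤c, −a<b≤a
g: translate: b→-21 (≡327 mod 58), so (29,327,948)→(29,-21,30)
g: reduced (well bottom): (29,-21,30) with a≤c, −a<b≤a
reduced forms (29, -21, 30) vs (29, -21, 30) ⇒ equivalent

yes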